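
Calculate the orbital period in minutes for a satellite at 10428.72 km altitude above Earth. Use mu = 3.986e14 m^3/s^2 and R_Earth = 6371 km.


r = 16799.7200 km = 1.679972e+07 m
T = 2*pi*sqrt(r^3/mu) = 2*pi*sqrt(4.7413949e+21 / 3.986e14)
T = 21670.2682 s = 361.1711 min

361.1711 minutes


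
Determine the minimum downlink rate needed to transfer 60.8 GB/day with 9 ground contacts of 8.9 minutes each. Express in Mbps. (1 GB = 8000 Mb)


total contact time = 9 * 8.9 * 60 = 4806.0000 s
data = 60.8 GB = 486400.0000 Mb
rate = 486400.0000 / 4806.0000 = 101.2068 Mbps

101.2068 Mbps


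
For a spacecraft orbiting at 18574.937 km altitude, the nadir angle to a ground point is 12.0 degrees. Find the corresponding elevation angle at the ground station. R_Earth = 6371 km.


r = R_E + alt = 24945.9370 km
Law of sines in the satellite / Earth-center / ground-point triangle:
  sin(nadir)/R_E = sin(90 + el)/r  =>  cos(el) = (r/R_E)*sin(nadir)
cos(el) = (24945.9370 / 6371.0000) * sin(12.0 deg) = 0.8140876
el = arccos(0.8140876) = 35.5028 deg
(Earth-central angle = 90 - nadir - el = 42.4972 deg)

35.5028 degrees


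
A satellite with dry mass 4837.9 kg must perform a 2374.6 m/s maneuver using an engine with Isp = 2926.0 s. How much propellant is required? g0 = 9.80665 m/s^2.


ve = Isp * g0 = 2926.0 * 9.80665 = 28694.257900 m/s
mass ratio = exp(dv/ve) = exp(2374.6/28694.257900) = 1.08627589
m_prop = m_dry * (mr - 1) = 4837.9 * (1.08627589 - 1)
m_prop = 417.3941 kg

417.3941 kg


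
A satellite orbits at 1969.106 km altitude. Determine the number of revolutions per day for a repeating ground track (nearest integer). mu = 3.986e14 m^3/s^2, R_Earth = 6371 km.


r = 8.340106e+06 m
T = 2*pi*sqrt(r^3/mu) = 7579.9890 s = 126.3332 min
revs/day = 1440 / 126.3332 = 11.3984
Rounded: 11 revolutions per day

11 revolutions per day


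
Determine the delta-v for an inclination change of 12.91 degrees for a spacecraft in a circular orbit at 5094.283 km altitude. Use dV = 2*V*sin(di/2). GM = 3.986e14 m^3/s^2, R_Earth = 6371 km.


r = 11465.2830 km = 1.1465283e+07 m
V = sqrt(mu/r) = 5896.2550 m/s
di = 12.91 deg = 0.225322 rad
dV = 2*V*sin(di/2) = 2*5896.2550*sin(0.112661)
dV = 1325.7473 m/s = 1.3257 km/s

1.3257 km/s


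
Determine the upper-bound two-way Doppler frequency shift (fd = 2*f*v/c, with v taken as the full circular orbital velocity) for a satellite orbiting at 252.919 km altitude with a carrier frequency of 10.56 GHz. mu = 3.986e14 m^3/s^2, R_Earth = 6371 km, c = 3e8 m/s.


r = 6.623919e+06 m
v = sqrt(mu/r) = 7757.3099 m/s (worst-case radial velocity)
f = 10.56 GHz = 1.056e+10 Hz
fd = 2*f*v/c = 2*1.056e+10*7757.3099/3.0e+08
fd = 546114.6158 Hz

546114.6158 Hz


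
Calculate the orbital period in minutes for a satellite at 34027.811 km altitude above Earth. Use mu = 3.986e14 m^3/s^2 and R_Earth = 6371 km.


r = 40398.8110 km = 4.0398811e+07 m
T = 2*pi*sqrt(r^3/mu) = 2*pi*sqrt(6.5933442e+22 / 3.986e14)
T = 80809.8120 s = 1346.8302 min

1346.8302 minutes


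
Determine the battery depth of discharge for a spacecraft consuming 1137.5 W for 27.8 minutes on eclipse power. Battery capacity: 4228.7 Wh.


E_used = P * t / 60 = 1137.5 * 27.8 / 60 = 527.0417 Wh
DOD = E_used / E_total * 100 = 527.0417 / 4228.7 * 100
DOD = 12.4634 %

12.4634 %


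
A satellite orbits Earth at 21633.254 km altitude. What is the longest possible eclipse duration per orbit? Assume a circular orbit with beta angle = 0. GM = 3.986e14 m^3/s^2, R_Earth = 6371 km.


r = 28004.2540 km
T = 777.3131 min
Eclipse fraction = arcsin(R_E/r)/pi = arcsin(6371.0000/28004.2540)/pi
= arcsin(0.2275012)/pi = 0.07305555
Eclipse duration = 0.07305555 * 777.3131 = 56.7870 min

56.7870 minutes


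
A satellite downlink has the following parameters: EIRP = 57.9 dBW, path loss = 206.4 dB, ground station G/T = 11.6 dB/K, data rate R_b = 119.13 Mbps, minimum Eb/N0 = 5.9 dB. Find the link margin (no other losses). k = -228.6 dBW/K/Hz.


C/N0 = EIRP - FSPL + G/T - k = 57.9 - 206.4 + 11.6 - (-228.6)
C/N0 = 91.7000 dB-Hz
R_b = 119.13 Mbps = 1.1913e+08 bps -> 10*log10(R_b) = 80.7602 dB-Hz
Eb/N0 = C/N0 - 10*log10(R_b) = 91.7000 - 80.7602 = 10.9398 dB
Margin = Eb/N0 - Eb/N0_req = 10.9398 - 5.9 = 5.0398 dB (link closes)

5.0398 dB


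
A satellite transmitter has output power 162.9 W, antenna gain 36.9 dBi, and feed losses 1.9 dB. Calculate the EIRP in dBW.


Pt = 162.9 W = 22.1192 dBW
EIRP = Pt_dBW + Gt - losses = 22.1192 + 36.9 - 1.9 = 57.1192 dBW

57.1192 dBW


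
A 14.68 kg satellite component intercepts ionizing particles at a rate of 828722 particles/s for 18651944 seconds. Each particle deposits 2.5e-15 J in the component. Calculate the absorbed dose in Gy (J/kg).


Total energy deposited = rate * time * E_per
  = 828722 * 18651944 * 2.5e-15 = 0.03864319 J
Dose = E_total / mass = 0.03864319 / 14.68
Dose = 0.00263237 Gy

0.0026 Gy


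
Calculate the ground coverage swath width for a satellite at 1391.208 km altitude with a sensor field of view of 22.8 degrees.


FOV = 22.8 deg = 0.3979351 rad
swath = 2 * alt * tan(FOV/2) = 2 * 1391.208 * tan(0.1989675)
swath = 2 * 1391.208 * 0.2016354
swath = 561.0335 km

561.0335 km


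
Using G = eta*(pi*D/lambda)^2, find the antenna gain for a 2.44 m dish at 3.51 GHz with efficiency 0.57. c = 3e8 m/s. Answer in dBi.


lambda = c/f = 3e8 / 3.51e+09 = 0.08547009 m
G = eta*(pi*D/lambda)^2 = 0.57*(pi*2.44/0.08547009)^2
G = 4584.8589 (linear)
G = 10*log10(4584.8589) = 36.6133 dBi

36.6133 dBi


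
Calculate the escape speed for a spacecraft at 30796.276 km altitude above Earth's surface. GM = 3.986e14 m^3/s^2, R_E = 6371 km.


r = 6371.0 + 30796.276 = 37167.2760 km = 3.7167276e+07 m
v_esc = sqrt(2*mu/r) = sqrt(2*3.986e14 / 3.7167276e+07)
v_esc = 4631.3039 m/s = 4.6313 km/s

4.6313 km/s


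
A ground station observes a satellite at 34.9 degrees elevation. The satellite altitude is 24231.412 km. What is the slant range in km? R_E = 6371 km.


h = 24231.412 km, el = 34.9 deg
d = -R_E*sin(el) + sqrt((R_E*sin(el))^2 + 2*R_E*h + h^2)
d = -6371.0000*sin(0.6091199) + sqrt((6371.0000*0.5721459)^2 + 2*6371.0000*24231.412 + 24231.412^2)
d = 26507.8856 km

26507.8856 km


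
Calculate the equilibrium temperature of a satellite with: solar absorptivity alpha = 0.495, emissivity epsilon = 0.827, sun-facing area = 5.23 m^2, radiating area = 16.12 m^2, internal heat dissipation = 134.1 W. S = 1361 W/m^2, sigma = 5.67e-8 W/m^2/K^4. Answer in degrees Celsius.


Numerator = alpha*S*A_sun + Q_int = 0.495*1361*5.23 + 134.1 = 3657.5249 W
Denominator = eps*sigma*A_rad = 0.827*5.67e-8*16.12 = 7.5588131e-07 W/K^4
T^4 = 4.8387555e+09 K^4
T = 263.7445 K = -9.4055 C

-9.4055 degrees Celsius


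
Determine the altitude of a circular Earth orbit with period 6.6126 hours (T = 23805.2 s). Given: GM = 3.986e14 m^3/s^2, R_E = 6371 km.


T = 23805.2 s
r = (mu*T^2/(4*pi^2))^(1/3) = (3.986e14 * 23805.2^2 / (4*pi^2))^(1/3)
r = 1.7885747e+07 m = 17885.7467 km
alt = r - R_E = 17885.7467 - 6371 = 11514.7467 km

11514.7467 km


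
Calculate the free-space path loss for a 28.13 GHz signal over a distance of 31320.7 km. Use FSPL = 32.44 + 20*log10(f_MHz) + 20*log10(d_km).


f = 28.13 GHz = 28130.0000 MHz
d = 31320.7 km
FSPL = 32.44 + 20*log10(28130.0000) + 20*log10(31320.7)
FSPL = 32.44 + 88.9834 + 89.9166
FSPL = 211.3400 dB

211.3400 dB


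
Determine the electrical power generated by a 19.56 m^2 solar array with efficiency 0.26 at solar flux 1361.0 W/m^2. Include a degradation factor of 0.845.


P = area * eta * S * degradation
P = 19.56 * 0.26 * 1361.0 * 0.845
P = 5848.6689 W

5848.6689 W


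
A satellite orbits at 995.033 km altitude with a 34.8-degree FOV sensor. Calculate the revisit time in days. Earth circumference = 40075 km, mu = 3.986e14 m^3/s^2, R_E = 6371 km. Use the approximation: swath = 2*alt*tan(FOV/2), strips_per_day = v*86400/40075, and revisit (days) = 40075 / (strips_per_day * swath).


swath = 2*995.033*tan(0.3036873) = 623.6489 km
v = sqrt(mu/r) = 7356.1710 m/s = 7.3562 km/s
strips/day = v*86400/40075 = 7.3562*86400/40075 = 15.8596
coverage/day = strips * swath = 15.8596 * 623.6489 = 9890.8172 km
revisit = 40075 / 9890.8172 = 4.0517 days

4.0517 days


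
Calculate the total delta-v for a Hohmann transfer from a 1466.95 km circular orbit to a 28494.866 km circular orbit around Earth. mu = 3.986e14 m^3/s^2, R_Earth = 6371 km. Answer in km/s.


r1 = 7837.9500 km = 7.83795e+06 m
r2 = 34865.8660 km = 3.4865866e+07 m
dv1 = sqrt(mu/r1)*(sqrt(2*r2/(r1+r2)) - 1) = 1981.4679 m/s
dv2 = sqrt(mu/r2)*(1 - sqrt(2*r1/(r1+r2))) = 1332.6086 m/s
total dv = |dv1| + |dv2| = 1981.4679 + 1332.6086 = 3314.0764 m/s = 3.3141 km/s

3.3141 km/s


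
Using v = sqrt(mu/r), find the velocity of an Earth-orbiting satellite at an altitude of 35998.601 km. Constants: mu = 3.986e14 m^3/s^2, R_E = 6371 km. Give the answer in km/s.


r = R_E + alt = 6371.0 + 35998.601 = 42369.6010 km = 4.2369601e+07 m
v = sqrt(mu/r) = sqrt(3.986e14 / 4.2369601e+07) = 3067.1955 m/s = 3.0672 km/s

3.0672 km/s


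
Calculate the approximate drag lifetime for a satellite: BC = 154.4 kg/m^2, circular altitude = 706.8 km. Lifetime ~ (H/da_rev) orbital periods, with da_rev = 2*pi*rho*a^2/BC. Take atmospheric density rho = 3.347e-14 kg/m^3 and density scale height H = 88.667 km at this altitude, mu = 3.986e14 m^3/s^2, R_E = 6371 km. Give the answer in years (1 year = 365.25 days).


a = R_E + alt = 7077.8000 km = 7.0778e+06 m
da_rev = 2*pi*rho*a^2/BC = 2*pi*3.347e-14*(7.0778e+06)^2/154.4 = 0.0682314904 m per revolution
N = H/da_rev = 88667.0000 m / 0.0682314904 m = 1.2995026e+06 revolutions
P = 2*pi*sqrt(a^3/mu) = 5925.9591 s
lifetime = N*P = 1.2995026e+06 * 5925.9591 = 7.7007994e+09 s = 89129.6221 days
years = 89129.6221 / 365.25 = 244.0236 years

244.0236 years


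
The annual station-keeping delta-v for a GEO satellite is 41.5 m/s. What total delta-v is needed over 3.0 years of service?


dV = rate * years = 41.5 * 3.0
dV = 124.5000 m/s

124.5000 m/s


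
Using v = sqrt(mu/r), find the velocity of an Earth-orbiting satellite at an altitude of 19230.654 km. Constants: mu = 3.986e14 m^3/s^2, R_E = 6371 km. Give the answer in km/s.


r = R_E + alt = 6371.0 + 19230.654 = 25601.6540 km = 2.5601654e+07 m
v = sqrt(mu/r) = sqrt(3.986e14 / 2.5601654e+07) = 3945.7961 m/s = 3.9458 km/s

3.9458 km/s


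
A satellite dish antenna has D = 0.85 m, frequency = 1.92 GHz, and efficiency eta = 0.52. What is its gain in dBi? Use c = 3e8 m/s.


lambda = c/f = 3e8 / 1.92e+09 = 0.15625 m
G = eta*(pi*D/lambda)^2 = 0.52*(pi*0.85/0.15625)^2
G = 151.8801 (linear)
G = 10*log10(151.8801) = 21.8150 dBi

21.8150 dBi


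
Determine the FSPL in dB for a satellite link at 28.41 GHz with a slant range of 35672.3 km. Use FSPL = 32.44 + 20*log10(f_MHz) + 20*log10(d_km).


f = 28.41 GHz = 28410.0000 MHz
d = 35672.3 km
FSPL = 32.44 + 20*log10(28410.0000) + 20*log10(35672.3)
FSPL = 32.44 + 89.0694 + 91.0466
FSPL = 212.5560 dB

212.5560 dB


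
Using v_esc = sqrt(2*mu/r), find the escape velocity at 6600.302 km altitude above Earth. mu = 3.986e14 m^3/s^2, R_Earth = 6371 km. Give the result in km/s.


r = 6371.0 + 6600.302 = 12971.3020 km = 1.2971302e+07 m
v_esc = sqrt(2*mu/r) = sqrt(2*3.986e14 / 1.2971302e+07)
v_esc = 7839.5631 m/s = 7.8396 km/s

7.8396 km/s


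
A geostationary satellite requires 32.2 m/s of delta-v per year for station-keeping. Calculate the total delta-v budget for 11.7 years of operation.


dV = rate * years = 32.2 * 11.7
dV = 376.7400 m/s

376.7400 m/s


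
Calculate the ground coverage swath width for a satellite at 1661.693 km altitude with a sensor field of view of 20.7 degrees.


FOV = 20.7 deg = 0.3612832 rad
swath = 2 * alt * tan(FOV/2) = 2 * 1661.693 * tan(0.1806416)
swath = 2 * 1661.693 * 0.1826324
swath = 606.9581 km

606.9581 km


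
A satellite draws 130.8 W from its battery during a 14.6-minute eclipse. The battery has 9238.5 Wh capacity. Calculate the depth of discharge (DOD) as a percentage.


E_used = P * t / 60 = 130.8 * 14.6 / 60 = 31.8280 Wh
DOD = E_used / E_total * 100 = 31.8280 / 9238.5 * 100
DOD = 0.3445148 %

0.3445 %


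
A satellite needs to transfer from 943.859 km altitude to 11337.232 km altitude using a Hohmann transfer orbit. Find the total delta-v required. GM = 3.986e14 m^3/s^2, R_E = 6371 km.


r1 = 7314.8590 km = 7.314859e+06 m
r2 = 17708.2320 km = 1.7708232e+07 m
dv1 = sqrt(mu/r1)*(sqrt(2*r2/(r1+r2)) - 1) = 1400.2304 m/s
dv2 = sqrt(mu/r2)*(1 - sqrt(2*r1/(r1+r2))) = 1116.7208 m/s
total dv = |dv1| + |dv2| = 1400.2304 + 1116.7208 = 2516.9512 m/s = 2.5170 km/s

2.5170 km/s


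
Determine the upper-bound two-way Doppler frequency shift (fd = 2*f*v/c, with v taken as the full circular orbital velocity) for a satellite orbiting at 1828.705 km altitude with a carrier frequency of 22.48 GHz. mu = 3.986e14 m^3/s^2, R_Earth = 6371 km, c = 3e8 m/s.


r = 8.199705e+06 m
v = sqrt(mu/r) = 6972.1951 m/s (worst-case radial velocity)
f = 22.48 GHz = 2.248e+10 Hz
fd = 2*f*v/c = 2*2.248e+10*6972.1951/3.0e+08
fd = 1.0448996e+06 Hz

1.0449e+06 Hz


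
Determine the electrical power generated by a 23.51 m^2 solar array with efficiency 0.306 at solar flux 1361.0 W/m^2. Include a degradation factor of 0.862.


P = area * eta * S * degradation
P = 23.51 * 0.306 * 1361.0 * 0.862
P = 8439.9417 W

8439.9417 W


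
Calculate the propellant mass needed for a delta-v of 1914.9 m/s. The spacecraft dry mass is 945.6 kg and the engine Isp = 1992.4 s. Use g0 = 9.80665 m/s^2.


ve = Isp * g0 = 1992.4 * 9.80665 = 19538.769460 m/s
mass ratio = exp(dv/ve) = exp(1914.9/19538.769460) = 1.10296846
m_prop = m_dry * (mr - 1) = 945.6 * (1.10296846 - 1)
m_prop = 97.3670 kg

97.3670 kg


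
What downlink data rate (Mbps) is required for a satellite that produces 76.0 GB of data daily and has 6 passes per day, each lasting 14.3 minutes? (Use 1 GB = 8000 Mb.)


total contact time = 6 * 14.3 * 60 = 5148.0000 s
data = 76.0 GB = 608000.0000 Mb
rate = 608000.0000 / 5148.0000 = 118.1041 Mbps

118.1041 Mbps


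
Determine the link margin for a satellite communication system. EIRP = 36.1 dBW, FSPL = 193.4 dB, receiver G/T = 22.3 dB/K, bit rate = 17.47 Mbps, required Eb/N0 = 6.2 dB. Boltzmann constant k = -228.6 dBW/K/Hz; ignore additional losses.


C/N0 = EIRP - FSPL + G/T - k = 36.1 - 193.4 + 22.3 - (-228.6)
C/N0 = 93.6000 dB-Hz
R_b = 17.47 Mbps = 1.747e+07 bps -> 10*log10(R_b) = 72.4229 dB-Hz
Eb/N0 = C/N0 - 10*log10(R_b) = 93.6000 - 72.4229 = 21.1771 dB
Margin = Eb/N0 - Eb/N0_req = 21.1771 - 6.2 = 14.9771 dB (link closes)

14.9771 dB


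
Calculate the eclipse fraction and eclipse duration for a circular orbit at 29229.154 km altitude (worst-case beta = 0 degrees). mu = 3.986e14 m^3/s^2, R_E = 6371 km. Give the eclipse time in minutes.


r = 35600.1540 km
T = 1114.1349 min
Eclipse fraction = arcsin(R_E/r)/pi = arcsin(6371.0000/35600.1540)/pi
= arcsin(0.1789599)/pi = 0.05727324
Eclipse duration = 0.05727324 * 1114.1349 = 63.8101 min

63.8101 minutes


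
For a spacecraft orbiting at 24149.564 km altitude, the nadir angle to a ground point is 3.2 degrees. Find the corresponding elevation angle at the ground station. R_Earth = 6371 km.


r = R_E + alt = 30520.5640 km
Law of sines in the satellite / Earth-center / ground-point triangle:
  sin(nadir)/R_E = sin(90 + el)/r  =>  cos(el) = (r/R_E)*sin(nadir)
cos(el) = (30520.5640 / 6371.0000) * sin(3.2 deg) = 0.2674154
el = arccos(0.2674154) = 74.4895 deg
(Earth-central angle = 90 - nadir - el = 12.3105 deg)

74.4895 degrees


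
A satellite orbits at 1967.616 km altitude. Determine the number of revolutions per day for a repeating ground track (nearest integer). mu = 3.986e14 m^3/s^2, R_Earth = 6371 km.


r = 8.338616e+06 m
T = 2*pi*sqrt(r^3/mu) = 7577.9578 s = 126.2993 min
revs/day = 1440 / 126.2993 = 11.4015
Rounded: 11 revolutions per day

11 revolutions per day


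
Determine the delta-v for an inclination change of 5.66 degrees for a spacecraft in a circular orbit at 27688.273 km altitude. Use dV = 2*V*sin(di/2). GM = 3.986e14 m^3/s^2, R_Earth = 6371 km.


r = 34059.2730 km = 3.4059273e+07 m
V = sqrt(mu/r) = 3420.9833 m/s
di = 5.66 deg = 0.09878564 rad
dV = 2*V*sin(di/2) = 2*3420.9833*sin(0.04939282)
dV = 337.8066 m/s = 0.3378066 km/s

0.3378 km/s


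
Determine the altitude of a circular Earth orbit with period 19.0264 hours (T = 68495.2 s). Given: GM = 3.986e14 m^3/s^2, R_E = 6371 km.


T = 68495.2 s
r = (mu*T^2/(4*pi^2))^(1/3) = (3.986e14 * 68495.2^2 / (4*pi^2))^(1/3)
r = 3.6182559e+07 m = 36182.5589 km
alt = r - R_E = 36182.5589 - 6371 = 29811.5589 km

29811.5589 km


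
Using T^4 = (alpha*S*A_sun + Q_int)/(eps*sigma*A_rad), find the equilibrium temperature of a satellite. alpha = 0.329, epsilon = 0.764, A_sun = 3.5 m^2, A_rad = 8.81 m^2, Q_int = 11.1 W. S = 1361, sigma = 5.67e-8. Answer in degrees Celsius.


Numerator = alpha*S*A_sun + Q_int = 0.329*1361*3.5 + 11.1 = 1578.2915 W
Denominator = eps*sigma*A_rad = 0.764*5.67e-8*8.81 = 3.8163863e-07 W/K^4
T^4 = 4.1355654e+09 K^4
T = 253.5909 K = -19.5591 C

-19.5591 degrees Celsius


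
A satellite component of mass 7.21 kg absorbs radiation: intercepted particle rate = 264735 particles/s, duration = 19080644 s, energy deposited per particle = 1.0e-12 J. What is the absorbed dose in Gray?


Total energy deposited = rate * time * E_per
  = 264735 * 19080644 * 1.0e-12 = 5.0513 J
Dose = E_total / mass = 5.0513 / 7.21
Dose = 0.7005984 Gy

0.7006 Gy


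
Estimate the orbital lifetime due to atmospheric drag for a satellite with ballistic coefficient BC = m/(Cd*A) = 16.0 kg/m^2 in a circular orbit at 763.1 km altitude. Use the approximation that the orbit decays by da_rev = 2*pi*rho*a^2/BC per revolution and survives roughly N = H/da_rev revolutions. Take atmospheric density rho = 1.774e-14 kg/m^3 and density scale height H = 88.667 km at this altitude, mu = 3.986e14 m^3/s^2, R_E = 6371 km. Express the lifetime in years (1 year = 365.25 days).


a = R_E + alt = 7134.1000 km = 7.1341e+06 m
da_rev = 2*pi*rho*a^2/BC = 2*pi*1.774e-14*(7.1341e+06)^2/16.0 = 0.354561753 m per revolution
N = H/da_rev = 88667.0000 m / 0.354561753 m = 250074.9140 revolutions
P = 2*pi*sqrt(a^3/mu) = 5996.8061 s
lifetime = N*P = 250074.9140 * 5996.8061 = 1.4996508e+09 s = 17357.0692 days
years = 17357.0692 / 365.25 = 47.5211 years

47.5211 years


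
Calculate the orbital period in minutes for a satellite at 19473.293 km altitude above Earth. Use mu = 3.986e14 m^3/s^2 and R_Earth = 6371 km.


r = 25844.2930 km = 2.5844293e+07 m
T = 2*pi*sqrt(r^3/mu) = 2*pi*sqrt(1.7262114e+22 / 3.986e14)
T = 41348.3520 s = 689.1392 min

689.1392 minutes


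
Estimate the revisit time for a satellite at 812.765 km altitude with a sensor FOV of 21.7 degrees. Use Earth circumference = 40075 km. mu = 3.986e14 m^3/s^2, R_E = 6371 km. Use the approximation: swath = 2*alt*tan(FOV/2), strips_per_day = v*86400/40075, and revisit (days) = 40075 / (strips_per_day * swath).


swath = 2*812.765*tan(0.1893682) = 311.5568 km
v = sqrt(mu/r) = 7448.9076 m/s = 7.4489 km/s
strips/day = v*86400/40075 = 7.4489*86400/40075 = 16.0595
coverage/day = strips * swath = 16.0595 * 311.5568 = 5003.4560 km
revisit = 40075 / 5003.4560 = 8.0095 days

8.0095 days


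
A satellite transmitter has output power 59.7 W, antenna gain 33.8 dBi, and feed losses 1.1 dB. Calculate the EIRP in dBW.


Pt = 59.7 W = 17.7597 dBW
EIRP = Pt_dBW + Gt - losses = 17.7597 + 33.8 - 1.1 = 50.4597 dBW

50.4597 dBW


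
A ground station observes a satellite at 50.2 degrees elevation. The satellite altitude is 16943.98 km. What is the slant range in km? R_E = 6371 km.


h = 16943.98 km, el = 50.2 deg
d = -R_E*sin(el) + sqrt((R_E*sin(el))^2 + 2*R_E*h + h^2)
d = -6371.0000*sin(0.8761553) + sqrt((6371.0000*0.7682835)^2 + 2*6371.0000*16943.98 + 16943.98^2)
d = 18060.8113 km

18060.8113 km


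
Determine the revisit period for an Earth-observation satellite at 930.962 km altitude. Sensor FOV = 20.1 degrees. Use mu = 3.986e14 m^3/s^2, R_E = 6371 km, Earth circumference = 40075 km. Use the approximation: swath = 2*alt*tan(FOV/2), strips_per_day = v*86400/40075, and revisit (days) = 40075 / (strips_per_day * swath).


swath = 2*930.962*tan(0.1754056) = 329.9830 km
v = sqrt(mu/r) = 7388.3739 m/s = 7.3884 km/s
strips/day = v*86400/40075 = 7.3884*86400/40075 = 15.9290
coverage/day = strips * swath = 15.9290 * 329.9830 = 5256.3068 km
revisit = 40075 / 5256.3068 = 7.6242 days

7.6242 days


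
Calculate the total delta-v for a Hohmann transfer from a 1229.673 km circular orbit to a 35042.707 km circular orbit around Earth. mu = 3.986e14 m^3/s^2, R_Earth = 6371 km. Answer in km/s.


r1 = 7600.6730 km = 7.600673e+06 m
r2 = 41413.7070 km = 4.1413707e+07 m
dv1 = sqrt(mu/r1)*(sqrt(2*r2/(r1+r2)) - 1) = 2172.1290 m/s
dv2 = sqrt(mu/r2)*(1 - sqrt(2*r1/(r1+r2))) = 1374.6615 m/s
total dv = |dv1| + |dv2| = 2172.1290 + 1374.6615 = 3546.7905 m/s = 3.5468 km/s

3.5468 km/s


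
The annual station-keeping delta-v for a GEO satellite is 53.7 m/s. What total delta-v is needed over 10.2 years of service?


dV = rate * years = 53.7 * 10.2
dV = 547.7400 m/s

547.7400 m/s


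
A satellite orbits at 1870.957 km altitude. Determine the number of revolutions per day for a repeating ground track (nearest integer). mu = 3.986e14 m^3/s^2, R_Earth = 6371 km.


r = 8.241957e+06 m
T = 2*pi*sqrt(r^3/mu) = 7446.5779 s = 124.1096 min
revs/day = 1440 / 124.1096 = 11.6026
Rounded: 12 revolutions per day

12 revolutions per day


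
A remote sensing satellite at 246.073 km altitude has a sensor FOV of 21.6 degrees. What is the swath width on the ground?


FOV = 21.6 deg = 0.3769911 rad
swath = 2 * alt * tan(FOV/2) = 2 * 246.073 * tan(0.1884956)
swath = 2 * 246.073 * 0.1907602
swath = 93.8819 km

93.8819 km


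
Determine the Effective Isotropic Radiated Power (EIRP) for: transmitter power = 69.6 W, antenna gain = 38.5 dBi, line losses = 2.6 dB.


Pt = 69.6 W = 18.4261 dBW
EIRP = Pt_dBW + Gt - losses = 18.4261 + 38.5 - 2.6 = 54.3261 dBW

54.3261 dBW


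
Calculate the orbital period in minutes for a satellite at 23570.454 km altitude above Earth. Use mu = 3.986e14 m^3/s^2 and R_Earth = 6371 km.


r = 29941.4540 km = 2.9941454e+07 m
T = 2*pi*sqrt(r^3/mu) = 2*pi*sqrt(2.6842234e+22 / 3.986e14)
T = 51560.9073 s = 859.3485 min

859.3485 minutes


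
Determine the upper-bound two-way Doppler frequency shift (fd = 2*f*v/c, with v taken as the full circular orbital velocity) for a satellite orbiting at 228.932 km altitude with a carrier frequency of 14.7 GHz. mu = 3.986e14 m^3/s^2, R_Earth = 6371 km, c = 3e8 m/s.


r = 6.599932e+06 m
v = sqrt(mu/r) = 7771.3938 m/s (worst-case radial velocity)
f = 14.7 GHz = 1.47e+10 Hz
fd = 2*f*v/c = 2*1.47e+10*7771.3938/3.0e+08
fd = 761596.5927 Hz

761596.5927 Hz


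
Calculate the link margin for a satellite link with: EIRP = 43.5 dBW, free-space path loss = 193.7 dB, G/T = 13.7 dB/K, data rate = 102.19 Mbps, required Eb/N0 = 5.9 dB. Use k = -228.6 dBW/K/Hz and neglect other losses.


C/N0 = EIRP - FSPL + G/T - k = 43.5 - 193.7 + 13.7 - (-228.6)
C/N0 = 92.1000 dB-Hz
R_b = 102.19 Mbps = 1.0219e+08 bps -> 10*log10(R_b) = 80.0941 dB-Hz
Eb/N0 = C/N0 - 10*log10(R_b) = 92.1000 - 80.0941 = 12.0059 dB
Margin = Eb/N0 - Eb/N0_req = 12.0059 - 5.9 = 6.1059 dB (link closes)

6.1059 dB


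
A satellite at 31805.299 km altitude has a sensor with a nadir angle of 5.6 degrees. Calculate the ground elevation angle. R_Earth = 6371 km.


r = R_E + alt = 38176.2990 km
Law of sines in the satellite / Earth-center / ground-point triangle:
  sin(nadir)/R_E = sin(90 + el)/r  =>  cos(el) = (r/R_E)*sin(nadir)
cos(el) = (38176.2990 / 6371.0000) * sin(5.6 deg) = 0.5847361
el = arccos(0.5847361) = 54.2156 deg
(Earth-central angle = 90 - nadir - el = 30.1844 deg)

54.2156 degrees


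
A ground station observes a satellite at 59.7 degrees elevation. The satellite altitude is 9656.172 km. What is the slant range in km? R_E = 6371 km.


h = 9656.172 km, el = 59.7 deg
d = -R_E*sin(el) + sqrt((R_E*sin(el))^2 + 2*R_E*h + h^2)
d = -6371.0000*sin(1.0420) + sqrt((6371.0000*0.8633956)^2 + 2*6371.0000*9656.172 + 9656.172^2)
d = 10200.8427 km

10200.8427 km


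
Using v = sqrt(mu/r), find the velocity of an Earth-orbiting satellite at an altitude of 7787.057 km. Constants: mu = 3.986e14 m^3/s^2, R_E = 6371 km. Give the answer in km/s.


r = R_E + alt = 6371.0 + 7787.057 = 14158.0570 km = 1.4158057e+07 m
v = sqrt(mu/r) = sqrt(3.986e14 / 1.4158057e+07) = 5305.9948 m/s = 5.3060 km/s

5.3060 km/s


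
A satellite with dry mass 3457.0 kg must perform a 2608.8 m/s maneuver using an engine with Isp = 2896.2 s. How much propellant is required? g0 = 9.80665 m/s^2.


ve = Isp * g0 = 2896.2 * 9.80665 = 28402.019730 m/s
mass ratio = exp(dv/ve) = exp(2608.8/28402.019730) = 1.09620325
m_prop = m_dry * (mr - 1) = 3457.0 * (1.09620325 - 1)
m_prop = 332.5747 kg

332.5747 kg


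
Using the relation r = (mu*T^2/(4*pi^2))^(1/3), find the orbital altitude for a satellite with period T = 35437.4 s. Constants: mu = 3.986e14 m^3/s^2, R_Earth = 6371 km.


T = 35437.4 s
r = (mu*T^2/(4*pi^2))^(1/3) = (3.986e14 * 35437.4^2 / (4*pi^2))^(1/3)
r = 2.331849e+07 m = 23318.4898 km
alt = r - R_E = 23318.4898 - 6371 = 16947.4898 km

16947.4898 km


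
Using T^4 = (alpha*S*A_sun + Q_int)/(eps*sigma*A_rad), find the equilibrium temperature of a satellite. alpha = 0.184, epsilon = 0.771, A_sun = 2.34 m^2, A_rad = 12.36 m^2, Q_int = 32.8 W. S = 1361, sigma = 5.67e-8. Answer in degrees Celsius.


Numerator = alpha*S*A_sun + Q_int = 0.184*1361*2.34 + 32.8 = 618.7922 W
Denominator = eps*sigma*A_rad = 0.771*5.67e-8*12.36 = 5.4032605e-07 W/K^4
T^4 = 1.1452199e+09 K^4
T = 183.9595 K = -89.1905 C

-89.1905 degrees Celsius


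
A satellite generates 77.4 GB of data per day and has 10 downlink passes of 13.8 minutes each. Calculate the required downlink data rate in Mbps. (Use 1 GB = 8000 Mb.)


total contact time = 10 * 13.8 * 60 = 8280.0000 s
data = 77.4 GB = 619200.0000 Mb
rate = 619200.0000 / 8280.0000 = 74.7826 Mbps

74.7826 Mbps


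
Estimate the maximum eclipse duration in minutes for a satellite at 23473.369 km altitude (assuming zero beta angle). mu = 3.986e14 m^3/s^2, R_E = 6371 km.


r = 29844.3690 km
T = 855.1722 min
Eclipse fraction = arcsin(R_E/r)/pi = arcsin(6371.0000/29844.3690)/pi
= arcsin(0.2134741)/pi = 0.0684779
Eclipse duration = 0.0684779 * 855.1722 = 58.5604 min

58.5604 minutes


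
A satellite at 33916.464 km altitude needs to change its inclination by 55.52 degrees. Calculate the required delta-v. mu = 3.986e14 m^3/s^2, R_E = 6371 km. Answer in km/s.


r = 40287.4640 km = 4.0287464e+07 m
V = sqrt(mu/r) = 3145.4565 m/s
di = 55.52 deg = 0.9690068 rad
dV = 2*V*sin(di/2) = 2*3145.4565*sin(0.4845034)
dV = 2930.1121 m/s = 2.9301 km/s

2.9301 km/s


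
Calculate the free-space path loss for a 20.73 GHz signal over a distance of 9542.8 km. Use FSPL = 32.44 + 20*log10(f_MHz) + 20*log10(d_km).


f = 20.73 GHz = 20730.0000 MHz
d = 9542.8 km
FSPL = 32.44 + 20*log10(20730.0000) + 20*log10(9542.8)
FSPL = 32.44 + 86.3320 + 79.5935
FSPL = 198.3655 dB

198.3655 dB


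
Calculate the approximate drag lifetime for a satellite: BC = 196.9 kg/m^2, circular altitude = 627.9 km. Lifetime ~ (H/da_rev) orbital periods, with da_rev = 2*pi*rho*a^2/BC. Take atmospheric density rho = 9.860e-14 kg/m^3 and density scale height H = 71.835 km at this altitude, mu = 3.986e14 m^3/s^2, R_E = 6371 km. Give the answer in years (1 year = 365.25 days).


a = R_E + alt = 6998.9000 km = 6.9989e+06 m
da_rev = 2*pi*rho*a^2/BC = 2*pi*9.860e-14*(6.9989e+06)^2/196.9 = 0.154124132 m per revolution
N = H/da_rev = 71835.0000 m / 0.154124132 m = 466085.3498 revolutions
P = 2*pi*sqrt(a^3/mu) = 5827.1461 s
lifetime = N*P = 466085.3498 * 5827.1461 = 2.7159474e+09 s = 31434.5765 days
years = 31434.5765 / 365.25 = 86.0632 years

86.0632 years


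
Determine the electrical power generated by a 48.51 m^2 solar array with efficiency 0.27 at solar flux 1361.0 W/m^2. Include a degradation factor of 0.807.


P = area * eta * S * degradation
P = 48.51 * 0.27 * 1361.0 * 0.807
P = 14385.5575 W

14385.5575 W


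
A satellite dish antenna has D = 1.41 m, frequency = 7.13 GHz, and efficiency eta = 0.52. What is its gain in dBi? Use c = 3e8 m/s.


lambda = c/f = 3e8 / 7.13e+09 = 0.04207574 m
G = eta*(pi*D/lambda)^2 = 0.52*(pi*1.41/0.04207574)^2
G = 5763.3881 (linear)
G = 10*log10(5763.3881) = 37.6068 dBi

37.6068 dBi


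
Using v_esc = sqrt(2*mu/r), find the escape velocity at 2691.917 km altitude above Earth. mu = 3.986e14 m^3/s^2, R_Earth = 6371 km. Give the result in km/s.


r = 6371.0 + 2691.917 = 9062.9170 km = 9.062917e+06 m
v_esc = sqrt(2*mu/r) = sqrt(2*3.986e14 / 9.062917e+06)
v_esc = 9378.8512 m/s = 9.3789 km/s

9.3789 km/s


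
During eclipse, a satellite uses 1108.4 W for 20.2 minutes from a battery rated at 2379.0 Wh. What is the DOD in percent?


E_used = P * t / 60 = 1108.4 * 20.2 / 60 = 373.1613 Wh
DOD = E_used / E_total * 100 = 373.1613 / 2379.0 * 100
DOD = 15.6856 %

15.6856 %


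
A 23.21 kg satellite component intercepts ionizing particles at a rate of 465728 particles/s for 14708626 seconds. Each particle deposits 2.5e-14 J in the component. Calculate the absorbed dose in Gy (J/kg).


Total energy deposited = rate * time * E_per
  = 465728 * 14708626 * 2.5e-14 = 0.1712555 J
Dose = E_total / mass = 0.1712555 / 23.21
Dose = 0.007378521 Gy

0.0074 Gy


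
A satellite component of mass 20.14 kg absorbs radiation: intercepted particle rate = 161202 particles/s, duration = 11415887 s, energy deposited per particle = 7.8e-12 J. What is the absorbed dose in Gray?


Total energy deposited = rate * time * E_per
  = 161202 * 11415887 * 7.8e-12 = 14.3541 J
Dose = E_total / mass = 14.3541 / 20.14
Dose = 0.7127139 Gy

0.7127 Gy


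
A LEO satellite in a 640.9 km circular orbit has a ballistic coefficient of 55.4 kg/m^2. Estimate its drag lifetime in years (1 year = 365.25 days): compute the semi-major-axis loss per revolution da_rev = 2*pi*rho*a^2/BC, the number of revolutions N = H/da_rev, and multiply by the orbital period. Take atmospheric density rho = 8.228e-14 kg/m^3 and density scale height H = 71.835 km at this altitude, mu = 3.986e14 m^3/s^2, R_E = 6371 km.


a = R_E + alt = 7011.9000 km = 7.0119e+06 m
da_rev = 2*pi*rho*a^2/BC = 2*pi*8.228e-14*(7.0119e+06)^2/55.4 = 0.458813105 m per revolution
N = H/da_rev = 71835.0000 m / 0.458813105 m = 156567.0187 revolutions
P = 2*pi*sqrt(a^3/mu) = 5843.3889 s
lifetime = N*P = 156567.0187 * 5843.3889 = 9.1488198e+08 s = 10588.9118 days
years = 10588.9118 / 365.25 = 28.9909 years

28.9909 years


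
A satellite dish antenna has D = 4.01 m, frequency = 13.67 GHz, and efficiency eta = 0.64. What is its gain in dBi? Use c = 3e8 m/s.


lambda = c/f = 3e8 / 1.367e+10 = 0.02194587 m
G = eta*(pi*D/lambda)^2 = 0.64*(pi*4.01/0.02194587)^2
G = 210893.3980 (linear)
G = 10*log10(210893.3980) = 53.2406 dBi

53.2406 dBi


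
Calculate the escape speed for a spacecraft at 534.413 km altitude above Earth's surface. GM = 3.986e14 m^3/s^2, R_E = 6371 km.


r = 6371.0 + 534.413 = 6905.4130 km = 6.905413e+06 m
v_esc = sqrt(2*mu/r) = sqrt(2*3.986e14 / 6.905413e+06)
v_esc = 10744.5645 m/s = 10.7446 km/s

10.7446 km/s


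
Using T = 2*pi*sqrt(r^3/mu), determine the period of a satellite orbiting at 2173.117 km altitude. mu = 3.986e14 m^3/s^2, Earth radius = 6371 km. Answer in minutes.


r = 8544.1170 km = 8.544117e+06 m
T = 2*pi*sqrt(r^3/mu) = 2*pi*sqrt(6.2373708e+20 / 3.986e14)
T = 7859.8092 s = 130.9968 min

130.9968 minutes


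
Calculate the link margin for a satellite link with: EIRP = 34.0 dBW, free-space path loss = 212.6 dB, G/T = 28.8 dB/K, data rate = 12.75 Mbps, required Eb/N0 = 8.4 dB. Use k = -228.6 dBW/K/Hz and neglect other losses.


C/N0 = EIRP - FSPL + G/T - k = 34.0 - 212.6 + 28.8 - (-228.6)
C/N0 = 78.8000 dB-Hz
R_b = 12.75 Mbps = 1.275e+07 bps -> 10*log10(R_b) = 71.0551 dB-Hz
Eb/N0 = C/N0 - 10*log10(R_b) = 78.8000 - 71.0551 = 7.7449 dB
Margin = Eb/N0 - Eb/N0_req = 7.7449 - 8.4 = -0.6551018 dB (negative margin: link does not close)

-0.6551 dB


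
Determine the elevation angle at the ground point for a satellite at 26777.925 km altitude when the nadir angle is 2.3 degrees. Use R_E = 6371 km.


r = R_E + alt = 33148.9250 km
Law of sines in the satellite / Earth-center / ground-point triangle:
  sin(nadir)/R_E = sin(90 + el)/r  =>  cos(el) = (r/R_E)*sin(nadir)
cos(el) = (33148.9250 / 6371.0000) * sin(2.3 deg) = 0.2088096
el = arccos(0.2088096) = 77.9474 deg
(Earth-central angle = 90 - nadir - el = 9.7526 deg)

77.9474 degrees


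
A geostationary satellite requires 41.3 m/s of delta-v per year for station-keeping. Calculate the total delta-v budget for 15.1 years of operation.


dV = rate * years = 41.3 * 15.1
dV = 623.6300 m/s

623.6300 m/s


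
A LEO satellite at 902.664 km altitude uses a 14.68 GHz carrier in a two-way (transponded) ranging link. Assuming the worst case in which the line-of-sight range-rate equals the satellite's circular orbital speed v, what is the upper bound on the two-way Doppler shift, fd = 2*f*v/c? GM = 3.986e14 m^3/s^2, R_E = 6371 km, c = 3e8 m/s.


r = 7.273664e+06 m
v = sqrt(mu/r) = 7402.7320 m/s (worst-case radial velocity)
f = 14.68 GHz = 1.468e+10 Hz
fd = 2*f*v/c = 2*1.468e+10*7402.7320/3.0e+08
fd = 724480.7093 Hz

724480.7093 Hz


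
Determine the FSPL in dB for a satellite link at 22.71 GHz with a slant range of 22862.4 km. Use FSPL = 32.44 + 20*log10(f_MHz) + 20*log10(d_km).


f = 22.71 GHz = 22710.0000 MHz
d = 22862.4 km
FSPL = 32.44 + 20*log10(22710.0000) + 20*log10(22862.4)
FSPL = 32.44 + 87.1243 + 87.1824
FSPL = 206.7468 dB

206.7468 dB


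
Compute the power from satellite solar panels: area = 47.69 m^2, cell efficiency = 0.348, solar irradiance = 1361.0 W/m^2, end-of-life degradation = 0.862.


P = area * eta * S * degradation
P = 47.69 * 0.348 * 1361.0 * 0.862
P = 19470.2693 W

19470.2693 W


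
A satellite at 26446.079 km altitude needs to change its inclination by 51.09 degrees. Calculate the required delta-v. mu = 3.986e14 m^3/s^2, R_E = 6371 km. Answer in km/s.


r = 32817.0790 km = 3.2817079e+07 m
V = sqrt(mu/r) = 3485.1276 m/s
di = 51.09 deg = 0.8916887 rad
dV = 2*V*sin(di/2) = 2*3485.1276*sin(0.4458444)
dV = 3005.7124 m/s = 3.0057 km/s

3.0057 km/s


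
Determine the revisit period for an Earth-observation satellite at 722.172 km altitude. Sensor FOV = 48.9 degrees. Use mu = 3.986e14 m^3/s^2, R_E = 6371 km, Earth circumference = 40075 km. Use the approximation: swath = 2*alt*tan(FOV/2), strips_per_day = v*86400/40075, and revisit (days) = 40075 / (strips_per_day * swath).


swath = 2*722.172*tan(0.426733) = 656.7039 km
v = sqrt(mu/r) = 7496.3249 m/s = 7.4963 km/s
strips/day = v*86400/40075 = 7.4963*86400/40075 = 16.1618
coverage/day = strips * swath = 16.1618 * 656.7039 = 10613.4896 km
revisit = 40075 / 10613.4896 = 3.7759 days

3.7759 days


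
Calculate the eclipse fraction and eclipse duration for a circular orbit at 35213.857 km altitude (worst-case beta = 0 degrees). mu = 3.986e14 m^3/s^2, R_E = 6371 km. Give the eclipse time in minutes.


r = 41584.8570 km
T = 1406.5747 min
Eclipse fraction = arcsin(R_E/r)/pi = arcsin(6371.0000/41584.8570)/pi
= arcsin(0.1532048)/pi = 0.04895942
Eclipse duration = 0.04895942 * 1406.5747 = 68.8651 min

68.8651 minutes


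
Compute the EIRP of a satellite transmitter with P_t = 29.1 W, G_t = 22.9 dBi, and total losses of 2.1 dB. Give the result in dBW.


Pt = 29.1 W = 14.6389 dBW
EIRP = Pt_dBW + Gt - losses = 14.6389 + 22.9 - 2.1 = 35.4389 dBW

35.4389 dBW


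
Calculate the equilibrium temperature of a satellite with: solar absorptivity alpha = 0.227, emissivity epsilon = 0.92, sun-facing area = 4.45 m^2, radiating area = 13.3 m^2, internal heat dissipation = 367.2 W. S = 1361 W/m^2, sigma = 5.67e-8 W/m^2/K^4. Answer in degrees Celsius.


Numerator = alpha*S*A_sun + Q_int = 0.227*1361*4.45 + 367.2 = 1742.0142 W
Denominator = eps*sigma*A_rad = 0.92*5.67e-8*13.3 = 6.937812e-07 W/K^4
T^4 = 2.5108985e+09 K^4
T = 223.8501 K = -49.2999 C

-49.2999 degrees Celsius


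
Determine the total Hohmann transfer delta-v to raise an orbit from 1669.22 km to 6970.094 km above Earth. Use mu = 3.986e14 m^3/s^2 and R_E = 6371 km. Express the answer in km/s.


r1 = 8040.2200 km = 8.04022e+06 m
r2 = 13341.0940 km = 1.3341094e+07 m
dv1 = sqrt(mu/r1)*(sqrt(2*r2/(r1+r2)) - 1) = 824.5284 m/s
dv2 = sqrt(mu/r2)*(1 - sqrt(2*r1/(r1+r2))) = 725.7539 m/s
total dv = |dv1| + |dv2| = 824.5284 + 725.7539 = 1550.2823 m/s = 1.5503 km/s

1.5503 km/s


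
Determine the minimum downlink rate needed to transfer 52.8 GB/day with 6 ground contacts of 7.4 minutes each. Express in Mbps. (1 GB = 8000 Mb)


total contact time = 6 * 7.4 * 60 = 2664.0000 s
data = 52.8 GB = 422400.0000 Mb
rate = 422400.0000 / 2664.0000 = 158.5586 Mbps

158.5586 Mbps


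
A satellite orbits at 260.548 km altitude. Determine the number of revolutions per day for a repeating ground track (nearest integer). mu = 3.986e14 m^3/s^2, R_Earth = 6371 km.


r = 6.631548e+06 m
T = 2*pi*sqrt(r^3/mu) = 5374.4447 s = 89.5741 min
revs/day = 1440 / 89.5741 = 16.0761
Rounded: 16 revolutions per day

16 revolutions per day


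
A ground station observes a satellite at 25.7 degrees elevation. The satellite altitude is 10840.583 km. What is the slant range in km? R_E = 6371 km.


h = 10840.583 km, el = 25.7 deg
d = -R_E*sin(el) + sqrt((R_E*sin(el))^2 + 2*R_E*h + h^2)
d = -6371.0000*sin(0.4485496) + sqrt((6371.0000*0.4336591)^2 + 2*6371.0000*10840.583 + 10840.583^2)
d = 13463.1323 km

13463.1323 km


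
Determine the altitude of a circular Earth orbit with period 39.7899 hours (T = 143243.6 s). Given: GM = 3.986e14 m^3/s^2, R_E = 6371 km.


T = 143243.6 s
r = (mu*T^2/(4*pi^2))^(1/3) = (3.986e14 * 143243.6^2 / (4*pi^2))^(1/3)
r = 5.9171058e+07 m = 59171.0584 km
alt = r - R_E = 59171.0584 - 6371 = 52800.0584 km

52800.0584 km


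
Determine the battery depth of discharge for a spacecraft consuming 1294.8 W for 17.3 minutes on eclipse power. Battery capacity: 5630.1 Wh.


E_used = P * t / 60 = 1294.8 * 17.3 / 60 = 373.3340 Wh
DOD = E_used / E_total * 100 = 373.3340 / 5630.1 * 100
DOD = 6.6310 %

6.6310 %


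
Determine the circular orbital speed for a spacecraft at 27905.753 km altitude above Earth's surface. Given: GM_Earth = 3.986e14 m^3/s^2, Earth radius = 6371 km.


r = R_E + alt = 6371.0 + 27905.753 = 34276.7530 km = 3.4276753e+07 m
v = sqrt(mu/r) = sqrt(3.986e14 / 3.4276753e+07) = 3410.1133 m/s = 3.4101 km/s

3.4101 km/s


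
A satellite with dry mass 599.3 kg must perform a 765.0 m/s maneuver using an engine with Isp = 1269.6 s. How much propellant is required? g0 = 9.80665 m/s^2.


ve = Isp * g0 = 1269.6 * 9.80665 = 12450.522840 m/s
mass ratio = exp(dv/ve) = exp(765.0/12450.522840) = 1.06337010
m_prop = m_dry * (mr - 1) = 599.3 * (1.06337010 - 1)
m_prop = 37.9777 kg

37.9777 kg


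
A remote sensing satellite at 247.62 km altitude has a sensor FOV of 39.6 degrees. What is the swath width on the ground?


FOV = 39.6 deg = 0.6911504 rad
swath = 2 * alt * tan(FOV/2) = 2 * 247.62 * tan(0.3455752)
swath = 2 * 247.62 * 0.3600222
swath = 178.2974 km

178.2974 km


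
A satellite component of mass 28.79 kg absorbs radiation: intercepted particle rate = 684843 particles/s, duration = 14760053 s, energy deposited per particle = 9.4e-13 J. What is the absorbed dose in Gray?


Total energy deposited = rate * time * E_per
  = 684843 * 14760053 * 9.4e-13 = 9.5018 J
Dose = E_total / mass = 9.5018 / 28.79
Dose = 0.3300389 Gy

0.3300 Gy


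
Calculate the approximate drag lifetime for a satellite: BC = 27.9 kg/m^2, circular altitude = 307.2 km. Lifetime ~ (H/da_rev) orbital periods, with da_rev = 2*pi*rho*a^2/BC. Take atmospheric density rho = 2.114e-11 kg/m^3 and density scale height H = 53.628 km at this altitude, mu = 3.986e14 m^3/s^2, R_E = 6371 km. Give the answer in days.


a = R_E + alt = 6678.2000 km = 6.6782e+06 m
da_rev = 2*pi*rho*a^2/BC = 2*pi*2.114e-11*(6.6782e+06)^2/27.9 = 212.324197 m per revolution
N = H/da_rev = 53628.0000 m / 212.324197 m = 252.5760 revolutions
P = 2*pi*sqrt(a^3/mu) = 5431.2570 s
lifetime = N*P = 252.5760 * 5431.2570 = 1.3718053e+06 s = 15.8774 days

15.8774 days
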